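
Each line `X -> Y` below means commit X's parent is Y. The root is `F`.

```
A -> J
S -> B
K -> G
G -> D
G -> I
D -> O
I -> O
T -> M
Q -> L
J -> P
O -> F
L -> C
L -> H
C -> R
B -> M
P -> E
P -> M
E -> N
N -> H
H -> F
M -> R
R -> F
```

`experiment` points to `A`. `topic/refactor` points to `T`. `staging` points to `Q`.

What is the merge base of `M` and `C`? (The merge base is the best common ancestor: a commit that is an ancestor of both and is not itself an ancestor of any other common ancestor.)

Ancestors of M: {F, M, R}.
Ancestors of C: {C, F, R}.
Common ancestors: {F, R}.
Among these, R is not an ancestor of any other common ancestor — it is the merge base.

R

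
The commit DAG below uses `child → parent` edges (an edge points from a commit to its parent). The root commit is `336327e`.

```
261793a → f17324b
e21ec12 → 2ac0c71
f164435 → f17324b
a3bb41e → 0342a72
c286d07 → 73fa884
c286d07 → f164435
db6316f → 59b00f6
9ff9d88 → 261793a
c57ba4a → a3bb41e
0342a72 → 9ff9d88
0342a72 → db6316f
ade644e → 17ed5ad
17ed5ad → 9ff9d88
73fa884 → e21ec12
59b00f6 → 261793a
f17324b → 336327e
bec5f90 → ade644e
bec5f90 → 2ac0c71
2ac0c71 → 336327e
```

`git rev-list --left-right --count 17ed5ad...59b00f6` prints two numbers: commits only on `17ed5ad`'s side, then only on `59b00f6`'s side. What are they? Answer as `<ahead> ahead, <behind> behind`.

Reachable from 17ed5ad: {17ed5ad, 261793a, 336327e, 9ff9d88, f17324b}.
Reachable from 59b00f6: {261793a, 336327e, 59b00f6, f17324b}.
Only in 17ed5ad's history (ahead): {17ed5ad, 9ff9d88} — 2.
Only in 59b00f6's history (behind): {59b00f6} — 1.

2 ahead, 1 behind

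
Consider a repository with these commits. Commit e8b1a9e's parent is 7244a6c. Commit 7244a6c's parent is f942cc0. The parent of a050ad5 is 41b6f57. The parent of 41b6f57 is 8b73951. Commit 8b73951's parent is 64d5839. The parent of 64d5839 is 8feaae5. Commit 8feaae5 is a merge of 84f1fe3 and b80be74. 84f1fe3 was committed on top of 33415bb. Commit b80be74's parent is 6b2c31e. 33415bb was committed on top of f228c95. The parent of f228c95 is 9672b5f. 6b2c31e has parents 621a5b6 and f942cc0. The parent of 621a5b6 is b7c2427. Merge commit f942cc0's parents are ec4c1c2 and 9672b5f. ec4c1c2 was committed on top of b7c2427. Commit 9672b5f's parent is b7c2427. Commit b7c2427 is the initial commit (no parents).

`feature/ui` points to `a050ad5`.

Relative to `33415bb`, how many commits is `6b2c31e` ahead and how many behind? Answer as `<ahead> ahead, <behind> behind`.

Reachable from 6b2c31e: {621a5b6, 6b2c31e, 9672b5f, b7c2427, ec4c1c2, f942cc0}.
Reachable from 33415bb: {33415bb, 9672b5f, b7c2427, f228c95}.
Only in 6b2c31e's history (ahead): {621a5b6, 6b2c31e, ec4c1c2, f942cc0} — 4.
Only in 33415bb's history (behind): {33415bb, f228c95} — 2.

4 ahead, 2 behind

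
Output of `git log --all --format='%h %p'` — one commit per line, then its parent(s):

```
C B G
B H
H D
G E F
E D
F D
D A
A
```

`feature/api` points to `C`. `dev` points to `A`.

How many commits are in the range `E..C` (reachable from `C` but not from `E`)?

Reachable from C: {A, B, C, D, E, F, G, H}.
Reachable from E: {A, D, E}.
In C's history but not E's: {B, C, F, G, H} — 5 commits.

5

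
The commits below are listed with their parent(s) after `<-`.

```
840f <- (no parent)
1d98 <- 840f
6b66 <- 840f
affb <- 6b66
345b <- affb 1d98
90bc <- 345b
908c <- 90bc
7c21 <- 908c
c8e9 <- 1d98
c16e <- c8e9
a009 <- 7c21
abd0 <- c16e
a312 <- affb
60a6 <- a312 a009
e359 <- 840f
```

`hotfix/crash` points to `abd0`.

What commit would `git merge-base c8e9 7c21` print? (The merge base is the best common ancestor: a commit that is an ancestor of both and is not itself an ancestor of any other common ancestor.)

Ancestors of c8e9: {1d98, 840f, c8e9}.
Ancestors of 7c21: {1d98, 345b, 6b66, 7c21, 840f, 908c, 90bc, affb}.
Common ancestors: {1d98, 840f}.
Among these, 1d98 is not an ancestor of any other common ancestor — it is the merge base.

1d98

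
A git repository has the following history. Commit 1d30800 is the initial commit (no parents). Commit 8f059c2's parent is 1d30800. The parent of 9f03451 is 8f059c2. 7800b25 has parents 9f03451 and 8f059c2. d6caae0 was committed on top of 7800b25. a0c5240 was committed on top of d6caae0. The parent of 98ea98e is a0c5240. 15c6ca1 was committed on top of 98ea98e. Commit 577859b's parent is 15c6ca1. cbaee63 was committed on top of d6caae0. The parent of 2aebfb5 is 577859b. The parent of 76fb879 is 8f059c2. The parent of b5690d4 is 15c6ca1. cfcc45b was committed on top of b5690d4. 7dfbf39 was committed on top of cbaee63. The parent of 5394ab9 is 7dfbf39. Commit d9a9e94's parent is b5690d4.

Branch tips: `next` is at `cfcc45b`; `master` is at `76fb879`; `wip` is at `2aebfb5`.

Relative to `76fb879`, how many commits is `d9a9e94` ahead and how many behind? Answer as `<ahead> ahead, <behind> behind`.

8 ahead, 1 behind

Reachable from d9a9e94: {15c6ca1, 1d30800, 7800b25, 8f059c2, 98ea98e, 9f03451, a0c5240, b5690d4, d6caae0, d9a9e94}.
Reachable from 76fb879: {1d30800, 76fb879, 8f059c2}.
Only in d9a9e94's history (ahead): {15c6ca1, 7800b25, 98ea98e, 9f03451, a0c5240, b5690d4, d6caae0, d9a9e94} — 8.
Only in 76fb879's history (behind): {76fb879} — 1.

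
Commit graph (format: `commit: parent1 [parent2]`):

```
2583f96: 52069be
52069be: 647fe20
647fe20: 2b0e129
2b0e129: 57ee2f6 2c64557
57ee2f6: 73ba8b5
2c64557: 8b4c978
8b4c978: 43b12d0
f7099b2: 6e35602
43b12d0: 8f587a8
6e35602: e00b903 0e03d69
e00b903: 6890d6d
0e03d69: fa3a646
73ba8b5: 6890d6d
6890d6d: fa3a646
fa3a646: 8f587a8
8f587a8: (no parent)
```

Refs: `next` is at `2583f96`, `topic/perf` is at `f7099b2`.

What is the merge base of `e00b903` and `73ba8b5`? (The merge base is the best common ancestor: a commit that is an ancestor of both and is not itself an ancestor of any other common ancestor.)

6890d6d

Ancestors of e00b903: {6890d6d, 8f587a8, e00b903, fa3a646}.
Ancestors of 73ba8b5: {6890d6d, 73ba8b5, 8f587a8, fa3a646}.
Common ancestors: {6890d6d, 8f587a8, fa3a646}.
Among these, 6890d6d is not an ancestor of any other common ancestor — it is the merge base.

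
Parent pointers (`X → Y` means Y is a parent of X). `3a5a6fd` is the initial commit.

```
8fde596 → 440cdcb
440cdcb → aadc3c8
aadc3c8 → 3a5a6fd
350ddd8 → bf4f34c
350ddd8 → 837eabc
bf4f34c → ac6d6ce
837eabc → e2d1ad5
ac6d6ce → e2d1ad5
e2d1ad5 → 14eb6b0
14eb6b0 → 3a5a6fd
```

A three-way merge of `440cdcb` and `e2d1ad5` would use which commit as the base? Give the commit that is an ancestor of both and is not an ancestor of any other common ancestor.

3a5a6fd

Ancestors of 440cdcb: {3a5a6fd, 440cdcb, aadc3c8}.
Ancestors of e2d1ad5: {14eb6b0, 3a5a6fd, e2d1ad5}.
Common ancestors: {3a5a6fd}.
The only common ancestor is 3a5a6fd, so it is the merge base.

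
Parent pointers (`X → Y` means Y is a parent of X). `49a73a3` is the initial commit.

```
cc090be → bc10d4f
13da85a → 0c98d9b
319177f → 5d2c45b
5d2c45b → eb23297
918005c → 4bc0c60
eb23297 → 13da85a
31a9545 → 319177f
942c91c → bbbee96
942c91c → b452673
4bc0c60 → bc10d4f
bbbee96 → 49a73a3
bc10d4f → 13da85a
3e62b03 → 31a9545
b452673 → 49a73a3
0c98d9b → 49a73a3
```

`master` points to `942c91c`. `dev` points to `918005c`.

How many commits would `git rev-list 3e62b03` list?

8

Walking parent pointers from 3e62b03: reachable set = {0c98d9b, 13da85a, 319177f, 31a9545, 3e62b03, 49a73a3, 5d2c45b, eb23297}.
That is 8 commits.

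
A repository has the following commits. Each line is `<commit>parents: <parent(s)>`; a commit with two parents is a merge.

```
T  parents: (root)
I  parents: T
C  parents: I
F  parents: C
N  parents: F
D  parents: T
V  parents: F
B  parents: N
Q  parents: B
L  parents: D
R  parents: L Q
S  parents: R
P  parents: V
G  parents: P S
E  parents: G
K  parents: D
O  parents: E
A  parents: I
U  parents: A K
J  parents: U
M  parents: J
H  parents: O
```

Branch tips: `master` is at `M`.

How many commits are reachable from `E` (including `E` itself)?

15

Walking parent pointers from E: reachable set = {B, C, D, E, F, G, I, L, N, P, Q, R, S, T, V}.
That is 15 commits.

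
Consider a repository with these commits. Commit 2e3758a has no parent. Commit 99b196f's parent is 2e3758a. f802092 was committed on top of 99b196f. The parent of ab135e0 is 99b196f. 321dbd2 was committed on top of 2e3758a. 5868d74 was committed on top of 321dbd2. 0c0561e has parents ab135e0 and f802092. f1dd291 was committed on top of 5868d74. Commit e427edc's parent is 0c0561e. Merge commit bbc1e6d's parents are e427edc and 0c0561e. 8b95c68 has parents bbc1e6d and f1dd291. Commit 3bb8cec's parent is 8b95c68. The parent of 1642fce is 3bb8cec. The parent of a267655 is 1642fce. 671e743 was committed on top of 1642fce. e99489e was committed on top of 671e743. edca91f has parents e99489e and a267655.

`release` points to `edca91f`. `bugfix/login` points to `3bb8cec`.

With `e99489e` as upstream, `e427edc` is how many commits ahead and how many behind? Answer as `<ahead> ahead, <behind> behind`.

Reachable from e427edc: {0c0561e, 2e3758a, 99b196f, ab135e0, e427edc, f802092}.
Reachable from e99489e: {0c0561e, 1642fce, 2e3758a, 321dbd2, 3bb8cec, 5868d74, 671e743, 8b95c68, 99b196f, ab135e0, bbc1e6d, e427edc, e99489e, f1dd291, f802092}.
Only in e427edc's history (ahead): {} — 0.
Only in e99489e's history (behind): {1642fce, 321dbd2, 3bb8cec, 5868d74, 671e743, 8b95c68, bbc1e6d, e99489e, f1dd291} — 9.

0 ahead, 9 behind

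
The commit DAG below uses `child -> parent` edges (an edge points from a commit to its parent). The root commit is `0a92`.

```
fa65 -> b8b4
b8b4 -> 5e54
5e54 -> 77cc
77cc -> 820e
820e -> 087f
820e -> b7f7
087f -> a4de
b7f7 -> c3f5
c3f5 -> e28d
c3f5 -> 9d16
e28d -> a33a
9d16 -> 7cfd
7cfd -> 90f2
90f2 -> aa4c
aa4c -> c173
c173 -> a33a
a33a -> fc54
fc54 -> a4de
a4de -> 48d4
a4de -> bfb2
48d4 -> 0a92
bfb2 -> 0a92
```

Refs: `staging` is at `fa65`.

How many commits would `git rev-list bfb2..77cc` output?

Reachable from 77cc: {087f, 0a92, 48d4, 77cc, 7cfd, 820e, 90f2, 9d16, a33a, a4de, aa4c, b7f7, bfb2, c173, c3f5, e28d, fc54}.
Reachable from bfb2: {0a92, bfb2}.
In 77cc's history but not bfb2's: {087f, 48d4, 77cc, 7cfd, 820e, 90f2, 9d16, a33a, a4de, aa4c, b7f7, c173, c3f5, e28d, fc54} — 15 commits.

15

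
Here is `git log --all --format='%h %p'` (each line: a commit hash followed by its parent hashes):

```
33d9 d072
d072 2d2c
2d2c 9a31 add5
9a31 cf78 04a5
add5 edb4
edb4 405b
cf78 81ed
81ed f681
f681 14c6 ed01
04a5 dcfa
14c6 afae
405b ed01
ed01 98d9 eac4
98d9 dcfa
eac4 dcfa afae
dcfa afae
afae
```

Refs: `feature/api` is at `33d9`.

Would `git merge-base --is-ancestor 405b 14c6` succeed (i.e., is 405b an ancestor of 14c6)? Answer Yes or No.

Ancestors of 14c6: {14c6, afae}.
405b is not in that set, so it is not an ancestor of 14c6.

No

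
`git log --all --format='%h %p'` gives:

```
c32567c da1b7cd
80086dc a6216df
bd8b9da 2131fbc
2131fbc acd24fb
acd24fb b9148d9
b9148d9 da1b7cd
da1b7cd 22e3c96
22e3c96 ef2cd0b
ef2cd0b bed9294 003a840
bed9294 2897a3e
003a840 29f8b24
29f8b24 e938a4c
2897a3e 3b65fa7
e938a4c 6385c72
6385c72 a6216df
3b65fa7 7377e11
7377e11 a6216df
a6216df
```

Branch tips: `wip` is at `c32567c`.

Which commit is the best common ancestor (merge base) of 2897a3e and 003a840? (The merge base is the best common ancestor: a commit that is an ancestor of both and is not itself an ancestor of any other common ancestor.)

Ancestors of 2897a3e: {2897a3e, 3b65fa7, 7377e11, a6216df}.
Ancestors of 003a840: {003a840, 29f8b24, 6385c72, a6216df, e938a4c}.
Common ancestors: {a6216df}.
The only common ancestor is a6216df, so it is the merge base.

a6216df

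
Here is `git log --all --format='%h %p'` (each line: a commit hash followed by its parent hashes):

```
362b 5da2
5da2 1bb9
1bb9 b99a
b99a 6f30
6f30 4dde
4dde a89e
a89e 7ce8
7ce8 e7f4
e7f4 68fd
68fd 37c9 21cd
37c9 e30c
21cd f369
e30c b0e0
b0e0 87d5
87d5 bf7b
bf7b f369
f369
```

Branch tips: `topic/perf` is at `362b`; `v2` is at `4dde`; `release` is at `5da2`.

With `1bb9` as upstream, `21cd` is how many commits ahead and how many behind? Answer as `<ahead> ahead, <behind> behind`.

Reachable from 21cd: {21cd, f369}.
Reachable from 1bb9: {1bb9, 21cd, 37c9, 4dde, 68fd, 6f30, 7ce8, 87d5, a89e, b0e0, b99a, bf7b, e30c, e7f4, f369}.
Only in 21cd's history (ahead): {} — 0.
Only in 1bb9's history (behind): {1bb9, 37c9, 4dde, 68fd, 6f30, 7ce8, 87d5, a89e, b0e0, b99a, bf7b, e30c, e7f4} — 13.

0 ahead, 13 behind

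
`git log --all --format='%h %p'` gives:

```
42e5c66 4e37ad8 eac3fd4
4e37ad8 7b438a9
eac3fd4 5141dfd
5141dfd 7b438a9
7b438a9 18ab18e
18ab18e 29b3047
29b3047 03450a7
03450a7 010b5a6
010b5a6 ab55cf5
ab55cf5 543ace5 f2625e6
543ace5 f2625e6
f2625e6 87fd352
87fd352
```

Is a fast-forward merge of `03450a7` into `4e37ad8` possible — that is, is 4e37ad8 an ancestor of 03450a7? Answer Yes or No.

No

A fast-forward from 4e37ad8 to 03450a7 is possible iff 4e37ad8 is an ancestor of 03450a7.
Ancestors of 03450a7: {010b5a6, 03450a7, 543ace5, 87fd352, ab55cf5, f2625e6}.
4e37ad8 is not among them, so fast-forward is not possible.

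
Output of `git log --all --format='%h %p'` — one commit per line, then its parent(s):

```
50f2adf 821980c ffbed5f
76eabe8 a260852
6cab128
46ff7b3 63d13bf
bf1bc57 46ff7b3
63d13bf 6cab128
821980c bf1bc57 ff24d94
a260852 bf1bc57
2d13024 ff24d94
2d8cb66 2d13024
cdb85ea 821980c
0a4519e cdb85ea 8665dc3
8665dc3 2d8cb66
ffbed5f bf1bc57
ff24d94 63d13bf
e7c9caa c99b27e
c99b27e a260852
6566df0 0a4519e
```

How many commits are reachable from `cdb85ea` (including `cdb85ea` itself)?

7

Walking parent pointers from cdb85ea: reachable set = {46ff7b3, 63d13bf, 6cab128, 821980c, bf1bc57, cdb85ea, ff24d94}.
That is 7 commits.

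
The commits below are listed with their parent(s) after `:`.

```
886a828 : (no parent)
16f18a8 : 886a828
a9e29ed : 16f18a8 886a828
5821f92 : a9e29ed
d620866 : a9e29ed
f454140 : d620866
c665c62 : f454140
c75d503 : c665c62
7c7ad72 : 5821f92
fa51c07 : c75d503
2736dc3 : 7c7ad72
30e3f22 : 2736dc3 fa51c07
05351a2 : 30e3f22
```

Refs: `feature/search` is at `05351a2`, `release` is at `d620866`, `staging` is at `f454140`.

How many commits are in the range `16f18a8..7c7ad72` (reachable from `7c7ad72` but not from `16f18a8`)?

Reachable from 7c7ad72: {16f18a8, 5821f92, 7c7ad72, 886a828, a9e29ed}.
Reachable from 16f18a8: {16f18a8, 886a828}.
In 7c7ad72's history but not 16f18a8's: {5821f92, 7c7ad72, a9e29ed} — 3 commits.

3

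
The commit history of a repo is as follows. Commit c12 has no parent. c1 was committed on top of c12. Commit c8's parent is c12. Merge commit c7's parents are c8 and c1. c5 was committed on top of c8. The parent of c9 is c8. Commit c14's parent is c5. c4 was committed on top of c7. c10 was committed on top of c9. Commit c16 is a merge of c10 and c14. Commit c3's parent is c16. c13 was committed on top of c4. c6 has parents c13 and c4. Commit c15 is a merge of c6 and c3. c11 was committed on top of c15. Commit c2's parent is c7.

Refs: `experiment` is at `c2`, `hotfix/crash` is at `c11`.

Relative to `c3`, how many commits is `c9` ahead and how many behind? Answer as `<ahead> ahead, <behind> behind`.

Reachable from c9: {c12, c8, c9}.
Reachable from c3: {c10, c12, c14, c16, c3, c5, c8, c9}.
Only in c9's history (ahead): {} — 0.
Only in c3's history (behind): {c10, c14, c16, c3, c5} — 5.

0 ahead, 5 behind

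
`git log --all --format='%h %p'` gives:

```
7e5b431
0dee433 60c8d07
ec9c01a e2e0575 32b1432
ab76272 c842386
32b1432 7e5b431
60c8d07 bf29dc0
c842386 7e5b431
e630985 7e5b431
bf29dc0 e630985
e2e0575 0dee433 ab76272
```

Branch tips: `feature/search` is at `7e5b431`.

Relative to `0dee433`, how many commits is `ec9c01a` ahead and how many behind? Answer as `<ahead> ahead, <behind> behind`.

5 ahead, 0 behind

Reachable from ec9c01a: {0dee433, 32b1432, 60c8d07, 7e5b431, ab76272, bf29dc0, c842386, e2e0575, e630985, ec9c01a}.
Reachable from 0dee433: {0dee433, 60c8d07, 7e5b431, bf29dc0, e630985}.
Only in ec9c01a's history (ahead): {32b1432, ab76272, c842386, e2e0575, ec9c01a} — 5.
Only in 0dee433's history (behind): {} — 0.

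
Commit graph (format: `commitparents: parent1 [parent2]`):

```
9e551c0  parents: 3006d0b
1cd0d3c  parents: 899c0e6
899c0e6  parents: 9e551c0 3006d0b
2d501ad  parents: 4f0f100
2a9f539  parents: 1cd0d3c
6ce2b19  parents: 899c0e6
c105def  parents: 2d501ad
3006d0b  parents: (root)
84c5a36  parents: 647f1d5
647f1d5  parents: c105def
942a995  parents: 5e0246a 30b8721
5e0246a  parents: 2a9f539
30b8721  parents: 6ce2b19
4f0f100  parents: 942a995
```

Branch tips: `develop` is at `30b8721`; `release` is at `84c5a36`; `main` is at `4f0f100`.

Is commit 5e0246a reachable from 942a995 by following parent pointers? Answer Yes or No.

Ancestors of 942a995 (commits reachable by following parents): {1cd0d3c, 2a9f539, 3006d0b, 30b8721, 5e0246a, 6ce2b19, 899c0e6, 942a995, 9e551c0}.
5e0246a is in that set, so it is an ancestor of 942a995.

Yes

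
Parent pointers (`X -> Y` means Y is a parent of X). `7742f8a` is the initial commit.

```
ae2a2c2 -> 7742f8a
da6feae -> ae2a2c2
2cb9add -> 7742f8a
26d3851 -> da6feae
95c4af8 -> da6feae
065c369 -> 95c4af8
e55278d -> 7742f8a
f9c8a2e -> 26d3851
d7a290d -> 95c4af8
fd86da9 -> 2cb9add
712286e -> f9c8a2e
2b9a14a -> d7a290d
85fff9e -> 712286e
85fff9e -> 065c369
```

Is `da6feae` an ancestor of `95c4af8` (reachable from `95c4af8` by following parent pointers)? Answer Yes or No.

Ancestors of 95c4af8 (commits reachable by following parents): {7742f8a, 95c4af8, ae2a2c2, da6feae}.
da6feae is in that set, so it is an ancestor of 95c4af8.

Yes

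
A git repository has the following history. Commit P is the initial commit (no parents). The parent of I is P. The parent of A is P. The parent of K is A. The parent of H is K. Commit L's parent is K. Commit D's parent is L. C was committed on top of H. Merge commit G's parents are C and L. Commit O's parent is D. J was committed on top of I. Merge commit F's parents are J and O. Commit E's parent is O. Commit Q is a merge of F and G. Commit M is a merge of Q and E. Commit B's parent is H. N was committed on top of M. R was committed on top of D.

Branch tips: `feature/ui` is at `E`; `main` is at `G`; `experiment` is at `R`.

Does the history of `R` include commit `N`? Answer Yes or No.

Ancestors of R: {A, D, K, L, P, R}.
N is not in that set, so it is not an ancestor of R.

No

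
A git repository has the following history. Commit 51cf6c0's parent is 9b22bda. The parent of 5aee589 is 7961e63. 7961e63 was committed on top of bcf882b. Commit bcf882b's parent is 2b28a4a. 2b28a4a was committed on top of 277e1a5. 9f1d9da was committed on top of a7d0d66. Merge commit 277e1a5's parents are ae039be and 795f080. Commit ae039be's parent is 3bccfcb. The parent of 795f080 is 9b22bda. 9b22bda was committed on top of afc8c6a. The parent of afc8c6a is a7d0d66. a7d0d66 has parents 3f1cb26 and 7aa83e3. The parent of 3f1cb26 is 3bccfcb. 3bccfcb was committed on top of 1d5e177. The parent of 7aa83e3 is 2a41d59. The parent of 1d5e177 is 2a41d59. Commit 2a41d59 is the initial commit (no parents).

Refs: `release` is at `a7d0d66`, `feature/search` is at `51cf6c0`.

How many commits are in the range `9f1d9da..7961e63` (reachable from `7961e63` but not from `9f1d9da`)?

Reachable from 7961e63: {1d5e177, 277e1a5, 2a41d59, 2b28a4a, 3bccfcb, 3f1cb26, 795f080, 7961e63, 7aa83e3, 9b22bda, a7d0d66, ae039be, afc8c6a, bcf882b}.
Reachable from 9f1d9da: {1d5e177, 2a41d59, 3bccfcb, 3f1cb26, 7aa83e3, 9f1d9da, a7d0d66}.
In 7961e63's history but not 9f1d9da's: {277e1a5, 2b28a4a, 795f080, 7961e63, 9b22bda, ae039be, afc8c6a, bcf882b} — 8 commits.

8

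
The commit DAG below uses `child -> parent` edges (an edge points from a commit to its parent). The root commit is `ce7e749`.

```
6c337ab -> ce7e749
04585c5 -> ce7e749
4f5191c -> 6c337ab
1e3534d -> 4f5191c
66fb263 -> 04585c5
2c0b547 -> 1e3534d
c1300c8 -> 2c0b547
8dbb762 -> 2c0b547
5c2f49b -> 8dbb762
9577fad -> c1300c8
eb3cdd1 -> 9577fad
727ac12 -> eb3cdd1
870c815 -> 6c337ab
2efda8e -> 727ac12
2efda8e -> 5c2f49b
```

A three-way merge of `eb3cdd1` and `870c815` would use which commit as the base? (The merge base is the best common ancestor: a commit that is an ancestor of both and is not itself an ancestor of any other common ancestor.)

Ancestors of eb3cdd1: {1e3534d, 2c0b547, 4f5191c, 6c337ab, 9577fad, c1300c8, ce7e749, eb3cdd1}.
Ancestors of 870c815: {6c337ab, 870c815, ce7e749}.
Common ancestors: {6c337ab, ce7e749}.
Among these, 6c337ab is not an ancestor of any other common ancestor — it is the merge base.

6c337ab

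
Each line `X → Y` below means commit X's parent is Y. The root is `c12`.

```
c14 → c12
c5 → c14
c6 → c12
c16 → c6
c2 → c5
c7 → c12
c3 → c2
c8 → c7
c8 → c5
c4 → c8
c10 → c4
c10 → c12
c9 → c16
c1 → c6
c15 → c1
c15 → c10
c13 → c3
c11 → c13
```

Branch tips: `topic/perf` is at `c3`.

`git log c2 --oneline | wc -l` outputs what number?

4

Walking parent pointers from c2: reachable set = {c12, c14, c2, c5}.
That is 4 commits.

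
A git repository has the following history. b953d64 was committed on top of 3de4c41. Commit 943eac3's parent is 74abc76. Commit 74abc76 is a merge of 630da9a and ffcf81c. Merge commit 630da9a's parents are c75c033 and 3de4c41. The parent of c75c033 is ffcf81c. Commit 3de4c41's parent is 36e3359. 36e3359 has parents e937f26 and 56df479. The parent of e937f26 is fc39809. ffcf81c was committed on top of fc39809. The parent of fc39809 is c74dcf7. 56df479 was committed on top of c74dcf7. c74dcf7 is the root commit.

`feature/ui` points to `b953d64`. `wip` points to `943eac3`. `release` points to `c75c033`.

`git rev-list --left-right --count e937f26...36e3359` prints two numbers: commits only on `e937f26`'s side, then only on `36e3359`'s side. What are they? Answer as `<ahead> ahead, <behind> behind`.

Reachable from e937f26: {c74dcf7, e937f26, fc39809}.
Reachable from 36e3359: {36e3359, 56df479, c74dcf7, e937f26, fc39809}.
Only in e937f26's history (ahead): {} — 0.
Only in 36e3359's history (behind): {36e3359, 56df479} — 2.

0 ahead, 2 behind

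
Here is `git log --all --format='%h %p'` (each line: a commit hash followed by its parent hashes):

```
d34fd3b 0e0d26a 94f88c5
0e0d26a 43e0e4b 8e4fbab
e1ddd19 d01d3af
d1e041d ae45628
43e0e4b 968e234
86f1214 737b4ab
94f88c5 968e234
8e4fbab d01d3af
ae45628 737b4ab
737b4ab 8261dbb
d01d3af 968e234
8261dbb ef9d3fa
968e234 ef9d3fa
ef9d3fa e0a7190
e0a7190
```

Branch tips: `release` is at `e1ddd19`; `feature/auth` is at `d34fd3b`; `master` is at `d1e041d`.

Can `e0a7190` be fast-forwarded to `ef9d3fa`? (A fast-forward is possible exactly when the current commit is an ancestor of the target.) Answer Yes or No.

A fast-forward from e0a7190 to ef9d3fa is possible iff e0a7190 is an ancestor of ef9d3fa.
Ancestors of ef9d3fa: {e0a7190, ef9d3fa}.
e0a7190 is among them, so fast-forward is possible.

Yes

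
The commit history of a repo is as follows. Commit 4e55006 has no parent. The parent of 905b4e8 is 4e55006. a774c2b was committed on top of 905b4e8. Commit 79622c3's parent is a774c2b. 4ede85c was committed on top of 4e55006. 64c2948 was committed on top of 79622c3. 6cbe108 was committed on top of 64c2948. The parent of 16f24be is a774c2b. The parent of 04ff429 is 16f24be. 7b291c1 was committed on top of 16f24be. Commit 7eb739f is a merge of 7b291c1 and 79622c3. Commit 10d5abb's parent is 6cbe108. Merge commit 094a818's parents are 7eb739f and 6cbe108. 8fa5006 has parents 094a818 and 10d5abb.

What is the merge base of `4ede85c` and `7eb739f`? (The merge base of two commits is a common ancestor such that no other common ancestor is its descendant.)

4e55006

Ancestors of 4ede85c: {4e55006, 4ede85c}.
Ancestors of 7eb739f: {16f24be, 4e55006, 79622c3, 7b291c1, 7eb739f, 905b4e8, a774c2b}.
Common ancestors: {4e55006}.
The only common ancestor is 4e55006, so it is the merge base.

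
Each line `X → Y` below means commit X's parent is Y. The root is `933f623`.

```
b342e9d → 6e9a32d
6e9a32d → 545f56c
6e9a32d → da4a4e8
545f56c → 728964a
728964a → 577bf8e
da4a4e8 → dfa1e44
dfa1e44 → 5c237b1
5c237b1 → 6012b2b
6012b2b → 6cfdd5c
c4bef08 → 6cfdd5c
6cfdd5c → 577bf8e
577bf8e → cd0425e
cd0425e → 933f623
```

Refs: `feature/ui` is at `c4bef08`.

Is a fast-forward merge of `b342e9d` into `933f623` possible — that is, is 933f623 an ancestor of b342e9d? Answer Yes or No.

A fast-forward from 933f623 to b342e9d is possible iff 933f623 is an ancestor of b342e9d.
Ancestors of b342e9d: {545f56c, 577bf8e, 5c237b1, 6012b2b, 6cfdd5c, 6e9a32d, 728964a, 933f623, b342e9d, cd0425e, da4a4e8, dfa1e44}.
933f623 is among them, so fast-forward is possible.

Yes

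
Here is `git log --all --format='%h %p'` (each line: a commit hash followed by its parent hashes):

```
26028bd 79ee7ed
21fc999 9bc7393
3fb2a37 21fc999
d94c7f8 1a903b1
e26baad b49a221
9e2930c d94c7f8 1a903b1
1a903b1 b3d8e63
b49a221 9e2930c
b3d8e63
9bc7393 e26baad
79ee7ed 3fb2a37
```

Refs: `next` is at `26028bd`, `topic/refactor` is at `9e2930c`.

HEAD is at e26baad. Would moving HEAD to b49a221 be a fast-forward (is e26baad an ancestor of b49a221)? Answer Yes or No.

No

A fast-forward from e26baad to b49a221 is possible iff e26baad is an ancestor of b49a221.
Ancestors of b49a221: {1a903b1, 9e2930c, b3d8e63, b49a221, d94c7f8}.
e26baad is not among them, so fast-forward is not possible.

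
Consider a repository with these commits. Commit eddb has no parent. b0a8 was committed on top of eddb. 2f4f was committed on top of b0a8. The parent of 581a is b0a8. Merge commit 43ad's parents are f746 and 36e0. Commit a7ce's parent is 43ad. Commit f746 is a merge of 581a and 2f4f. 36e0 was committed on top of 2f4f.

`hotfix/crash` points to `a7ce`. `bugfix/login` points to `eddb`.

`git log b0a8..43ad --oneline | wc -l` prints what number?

5

Reachable from 43ad: {2f4f, 36e0, 43ad, 581a, b0a8, eddb, f746}.
Reachable from b0a8: {b0a8, eddb}.
In 43ad's history but not b0a8's: {2f4f, 36e0, 43ad, 581a, f746} — 5 commits.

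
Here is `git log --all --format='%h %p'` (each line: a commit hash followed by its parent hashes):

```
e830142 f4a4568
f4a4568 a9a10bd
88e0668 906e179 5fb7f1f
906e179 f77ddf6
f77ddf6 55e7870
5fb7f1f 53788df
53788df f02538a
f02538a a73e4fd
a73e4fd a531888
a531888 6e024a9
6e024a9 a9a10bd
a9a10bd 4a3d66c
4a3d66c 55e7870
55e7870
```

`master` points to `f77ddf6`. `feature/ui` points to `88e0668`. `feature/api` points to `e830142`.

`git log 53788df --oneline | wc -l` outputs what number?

8

Walking parent pointers from 53788df: reachable set = {4a3d66c, 53788df, 55e7870, 6e024a9, a531888, a73e4fd, a9a10bd, f02538a}.
That is 8 commits.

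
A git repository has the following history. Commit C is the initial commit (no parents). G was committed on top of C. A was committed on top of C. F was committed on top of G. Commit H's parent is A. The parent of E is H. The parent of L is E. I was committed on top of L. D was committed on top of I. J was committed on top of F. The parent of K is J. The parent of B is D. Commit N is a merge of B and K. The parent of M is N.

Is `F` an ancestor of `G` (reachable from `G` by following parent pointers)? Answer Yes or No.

No

Ancestors of G: {C, G}.
F is not in that set, so it is not an ancestor of G.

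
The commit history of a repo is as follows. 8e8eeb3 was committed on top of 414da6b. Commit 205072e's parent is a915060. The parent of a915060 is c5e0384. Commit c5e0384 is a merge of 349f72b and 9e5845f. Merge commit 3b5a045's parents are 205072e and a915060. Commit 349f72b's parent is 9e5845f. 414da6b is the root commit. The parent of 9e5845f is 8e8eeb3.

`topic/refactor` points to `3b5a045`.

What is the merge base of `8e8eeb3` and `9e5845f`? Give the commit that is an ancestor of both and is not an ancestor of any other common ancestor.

Ancestors of 8e8eeb3: {414da6b, 8e8eeb3}.
Ancestors of 9e5845f: {414da6b, 8e8eeb3, 9e5845f}.
Common ancestors: {414da6b, 8e8eeb3}.
Among these, 8e8eeb3 is not an ancestor of any other common ancestor — it is the merge base.

8e8eeb3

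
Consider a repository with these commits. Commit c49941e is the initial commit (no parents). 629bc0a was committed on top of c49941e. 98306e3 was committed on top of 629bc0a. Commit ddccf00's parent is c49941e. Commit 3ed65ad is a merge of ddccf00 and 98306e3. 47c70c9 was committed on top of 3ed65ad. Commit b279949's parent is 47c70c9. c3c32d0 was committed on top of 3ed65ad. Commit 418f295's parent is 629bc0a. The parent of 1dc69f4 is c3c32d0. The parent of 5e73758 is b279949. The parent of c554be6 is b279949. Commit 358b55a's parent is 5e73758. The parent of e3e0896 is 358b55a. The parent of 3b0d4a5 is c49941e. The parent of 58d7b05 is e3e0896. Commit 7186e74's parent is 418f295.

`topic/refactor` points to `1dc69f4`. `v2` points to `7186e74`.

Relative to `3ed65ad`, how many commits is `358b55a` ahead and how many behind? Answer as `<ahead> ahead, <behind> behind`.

4 ahead, 0 behind

Reachable from 358b55a: {358b55a, 3ed65ad, 47c70c9, 5e73758, 629bc0a, 98306e3, b279949, c49941e, ddccf00}.
Reachable from 3ed65ad: {3ed65ad, 629bc0a, 98306e3, c49941e, ddccf00}.
Only in 358b55a's history (ahead): {358b55a, 47c70c9, 5e73758, b279949} — 4.
Only in 3ed65ad's history (behind): {} — 0.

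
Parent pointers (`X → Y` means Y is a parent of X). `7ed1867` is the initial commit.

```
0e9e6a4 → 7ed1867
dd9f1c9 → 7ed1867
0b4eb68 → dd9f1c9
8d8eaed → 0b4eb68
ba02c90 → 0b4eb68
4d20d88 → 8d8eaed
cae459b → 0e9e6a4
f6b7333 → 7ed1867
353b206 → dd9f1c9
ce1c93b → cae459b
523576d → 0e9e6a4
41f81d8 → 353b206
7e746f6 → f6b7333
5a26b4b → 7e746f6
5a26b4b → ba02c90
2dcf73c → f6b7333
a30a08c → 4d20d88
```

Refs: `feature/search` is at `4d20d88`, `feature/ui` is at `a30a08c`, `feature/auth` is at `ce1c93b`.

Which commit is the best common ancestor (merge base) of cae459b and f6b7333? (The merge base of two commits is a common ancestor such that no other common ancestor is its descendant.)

7ed1867

Ancestors of cae459b: {0e9e6a4, 7ed1867, cae459b}.
Ancestors of f6b7333: {7ed1867, f6b7333}.
Common ancestors: {7ed1867}.
The only common ancestor is 7ed1867, so it is the merge base.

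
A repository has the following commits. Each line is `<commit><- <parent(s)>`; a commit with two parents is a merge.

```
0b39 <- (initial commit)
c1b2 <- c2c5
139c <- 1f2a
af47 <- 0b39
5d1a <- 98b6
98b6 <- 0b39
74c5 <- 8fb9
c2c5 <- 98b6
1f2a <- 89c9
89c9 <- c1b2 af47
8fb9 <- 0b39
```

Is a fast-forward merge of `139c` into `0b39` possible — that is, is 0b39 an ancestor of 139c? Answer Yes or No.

A fast-forward from 0b39 to 139c is possible iff 0b39 is an ancestor of 139c.
Ancestors of 139c: {0b39, 139c, 1f2a, 89c9, 98b6, af47, c1b2, c2c5}.
0b39 is among them, so fast-forward is possible.

Yes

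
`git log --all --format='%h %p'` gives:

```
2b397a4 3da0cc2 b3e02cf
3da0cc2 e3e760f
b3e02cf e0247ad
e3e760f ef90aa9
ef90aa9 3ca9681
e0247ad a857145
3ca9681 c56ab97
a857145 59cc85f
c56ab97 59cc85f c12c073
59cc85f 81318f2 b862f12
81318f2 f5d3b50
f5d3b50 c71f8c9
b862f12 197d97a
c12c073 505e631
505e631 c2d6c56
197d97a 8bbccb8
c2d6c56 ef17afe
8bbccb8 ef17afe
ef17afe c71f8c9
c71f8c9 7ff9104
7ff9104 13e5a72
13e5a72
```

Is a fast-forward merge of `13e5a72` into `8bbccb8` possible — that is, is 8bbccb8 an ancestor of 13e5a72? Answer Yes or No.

No

A fast-forward from 8bbccb8 to 13e5a72 is possible iff 8bbccb8 is an ancestor of 13e5a72.
Ancestors of 13e5a72: {13e5a72}.
8bbccb8 is not among them, so fast-forward is not possible.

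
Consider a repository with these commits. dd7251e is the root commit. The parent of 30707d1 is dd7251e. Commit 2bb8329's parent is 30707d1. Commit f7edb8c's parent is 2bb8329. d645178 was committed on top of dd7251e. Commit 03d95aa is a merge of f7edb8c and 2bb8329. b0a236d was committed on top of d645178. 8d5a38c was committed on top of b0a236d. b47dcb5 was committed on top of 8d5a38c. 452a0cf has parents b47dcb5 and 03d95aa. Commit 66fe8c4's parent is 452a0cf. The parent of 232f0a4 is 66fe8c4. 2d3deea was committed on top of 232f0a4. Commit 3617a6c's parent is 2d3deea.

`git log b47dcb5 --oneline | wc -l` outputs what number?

5

Walking parent pointers from b47dcb5: reachable set = {8d5a38c, b0a236d, b47dcb5, d645178, dd7251e}.
That is 5 commits.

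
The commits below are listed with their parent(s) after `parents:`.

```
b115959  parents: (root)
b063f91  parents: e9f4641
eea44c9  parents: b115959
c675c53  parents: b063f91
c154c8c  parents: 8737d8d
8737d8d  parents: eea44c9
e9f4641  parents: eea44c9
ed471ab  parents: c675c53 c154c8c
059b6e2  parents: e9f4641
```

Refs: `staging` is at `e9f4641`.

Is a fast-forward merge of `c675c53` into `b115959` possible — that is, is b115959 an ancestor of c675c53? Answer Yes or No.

Yes

A fast-forward from b115959 to c675c53 is possible iff b115959 is an ancestor of c675c53.
Ancestors of c675c53: {b063f91, b115959, c675c53, e9f4641, eea44c9}.
b115959 is among them, so fast-forward is possible.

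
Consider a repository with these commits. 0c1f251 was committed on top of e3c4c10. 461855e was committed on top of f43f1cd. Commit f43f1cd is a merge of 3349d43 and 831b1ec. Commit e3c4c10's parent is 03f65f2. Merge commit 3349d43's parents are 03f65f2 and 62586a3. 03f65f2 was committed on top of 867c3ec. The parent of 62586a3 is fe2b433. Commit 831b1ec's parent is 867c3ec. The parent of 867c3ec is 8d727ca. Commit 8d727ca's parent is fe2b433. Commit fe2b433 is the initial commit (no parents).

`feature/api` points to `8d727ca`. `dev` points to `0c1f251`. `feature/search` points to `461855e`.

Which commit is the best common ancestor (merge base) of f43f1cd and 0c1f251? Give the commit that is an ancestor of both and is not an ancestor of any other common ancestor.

Ancestors of f43f1cd: {03f65f2, 3349d43, 62586a3, 831b1ec, 867c3ec, 8d727ca, f43f1cd, fe2b433}.
Ancestors of 0c1f251: {03f65f2, 0c1f251, 867c3ec, 8d727ca, e3c4c10, fe2b433}.
Common ancestors: {03f65f2, 867c3ec, 8d727ca, fe2b433}.
Among these, 03f65f2 is not an ancestor of any other common ancestor — it is the merge base.

03f65f2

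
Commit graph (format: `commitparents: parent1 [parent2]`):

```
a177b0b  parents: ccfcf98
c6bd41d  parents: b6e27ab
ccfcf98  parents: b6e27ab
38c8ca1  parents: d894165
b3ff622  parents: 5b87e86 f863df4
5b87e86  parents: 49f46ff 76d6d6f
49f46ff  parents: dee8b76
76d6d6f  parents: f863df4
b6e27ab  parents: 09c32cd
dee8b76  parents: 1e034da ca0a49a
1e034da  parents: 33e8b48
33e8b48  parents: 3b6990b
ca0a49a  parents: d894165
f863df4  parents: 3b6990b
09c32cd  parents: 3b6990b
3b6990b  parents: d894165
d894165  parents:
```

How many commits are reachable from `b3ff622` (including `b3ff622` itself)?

Walking parent pointers from b3ff622: reachable set = {1e034da, 33e8b48, 3b6990b, 49f46ff, 5b87e86, 76d6d6f, b3ff622, ca0a49a, d894165, dee8b76, f863df4}.
That is 11 commits.

11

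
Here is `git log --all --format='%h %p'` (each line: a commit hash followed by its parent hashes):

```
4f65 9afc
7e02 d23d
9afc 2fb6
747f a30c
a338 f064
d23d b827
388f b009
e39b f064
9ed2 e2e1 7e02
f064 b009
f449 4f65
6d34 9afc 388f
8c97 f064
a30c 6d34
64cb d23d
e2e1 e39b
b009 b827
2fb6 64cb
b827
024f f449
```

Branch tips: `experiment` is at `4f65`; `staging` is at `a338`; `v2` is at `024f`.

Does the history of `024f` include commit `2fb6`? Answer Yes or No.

Yes

Ancestors of 024f (commits reachable by following parents): {024f, 2fb6, 4f65, 64cb, 9afc, b827, d23d, f449}.
2fb6 is in that set, so it is an ancestor of 024f.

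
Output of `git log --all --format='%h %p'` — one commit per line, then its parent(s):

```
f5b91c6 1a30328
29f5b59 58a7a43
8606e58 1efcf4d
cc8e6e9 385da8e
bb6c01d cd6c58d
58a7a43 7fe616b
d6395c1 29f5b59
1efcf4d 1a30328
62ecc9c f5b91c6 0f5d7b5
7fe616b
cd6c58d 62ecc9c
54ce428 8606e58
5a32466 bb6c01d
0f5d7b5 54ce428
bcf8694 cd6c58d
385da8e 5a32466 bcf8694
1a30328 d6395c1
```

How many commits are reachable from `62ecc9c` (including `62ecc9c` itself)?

11

Walking parent pointers from 62ecc9c: reachable set = {0f5d7b5, 1a30328, 1efcf4d, 29f5b59, 54ce428, 58a7a43, 62ecc9c, 7fe616b, 8606e58, d6395c1, f5b91c6}.
That is 11 commits.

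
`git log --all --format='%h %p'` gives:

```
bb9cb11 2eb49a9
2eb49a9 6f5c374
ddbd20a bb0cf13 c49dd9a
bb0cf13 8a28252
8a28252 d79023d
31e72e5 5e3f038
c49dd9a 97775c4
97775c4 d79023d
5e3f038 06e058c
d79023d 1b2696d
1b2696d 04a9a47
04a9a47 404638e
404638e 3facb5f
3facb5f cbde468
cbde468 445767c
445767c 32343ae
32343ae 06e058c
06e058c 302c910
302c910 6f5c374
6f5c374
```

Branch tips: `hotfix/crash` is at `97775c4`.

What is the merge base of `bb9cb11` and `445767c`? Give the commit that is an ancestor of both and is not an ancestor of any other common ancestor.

Ancestors of bb9cb11: {2eb49a9, 6f5c374, bb9cb11}.
Ancestors of 445767c: {06e058c, 302c910, 32343ae, 445767c, 6f5c374}.
Common ancestors: {6f5c374}.
The only common ancestor is 6f5c374, so it is the merge base.

6f5c374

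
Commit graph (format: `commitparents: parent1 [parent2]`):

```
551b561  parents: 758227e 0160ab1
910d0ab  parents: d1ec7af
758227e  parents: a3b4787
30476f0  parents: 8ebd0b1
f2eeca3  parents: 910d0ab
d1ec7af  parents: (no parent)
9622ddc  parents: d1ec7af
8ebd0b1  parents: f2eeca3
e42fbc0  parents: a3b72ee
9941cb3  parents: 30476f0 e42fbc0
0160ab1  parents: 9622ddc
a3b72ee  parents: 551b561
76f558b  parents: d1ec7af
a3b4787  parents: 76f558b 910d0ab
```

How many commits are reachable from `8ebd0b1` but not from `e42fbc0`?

Reachable from 8ebd0b1: {8ebd0b1, 910d0ab, d1ec7af, f2eeca3}.
Reachable from e42fbc0: {0160ab1, 551b561, 758227e, 76f558b, 910d0ab, 9622ddc, a3b4787, a3b72ee, d1ec7af, e42fbc0}.
In 8ebd0b1's history but not e42fbc0's: {8ebd0b1, f2eeca3} — 2 commits.

2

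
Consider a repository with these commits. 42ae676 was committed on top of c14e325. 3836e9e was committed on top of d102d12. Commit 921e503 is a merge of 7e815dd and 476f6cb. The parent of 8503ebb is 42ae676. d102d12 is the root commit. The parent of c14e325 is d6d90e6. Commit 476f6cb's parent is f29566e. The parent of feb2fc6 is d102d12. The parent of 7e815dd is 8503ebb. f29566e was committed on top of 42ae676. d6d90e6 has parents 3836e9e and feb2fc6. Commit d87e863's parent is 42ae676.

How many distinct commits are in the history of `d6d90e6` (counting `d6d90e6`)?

Walking parent pointers from d6d90e6: reachable set = {3836e9e, d102d12, d6d90e6, feb2fc6}.
That is 4 commits.

4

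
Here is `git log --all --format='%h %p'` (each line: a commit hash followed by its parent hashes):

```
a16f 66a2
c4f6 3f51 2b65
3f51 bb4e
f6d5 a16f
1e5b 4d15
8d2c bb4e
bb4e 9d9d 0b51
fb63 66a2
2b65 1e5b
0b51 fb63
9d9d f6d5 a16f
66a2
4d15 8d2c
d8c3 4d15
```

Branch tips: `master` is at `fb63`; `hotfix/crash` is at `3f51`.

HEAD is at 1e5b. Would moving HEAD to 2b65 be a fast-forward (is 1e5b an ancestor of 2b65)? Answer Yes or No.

A fast-forward from 1e5b to 2b65 is possible iff 1e5b is an ancestor of 2b65.
Ancestors of 2b65: {0b51, 1e5b, 2b65, 4d15, 66a2, 8d2c, 9d9d, a16f, bb4e, f6d5, fb63}.
1e5b is among them, so fast-forward is possible.

Yes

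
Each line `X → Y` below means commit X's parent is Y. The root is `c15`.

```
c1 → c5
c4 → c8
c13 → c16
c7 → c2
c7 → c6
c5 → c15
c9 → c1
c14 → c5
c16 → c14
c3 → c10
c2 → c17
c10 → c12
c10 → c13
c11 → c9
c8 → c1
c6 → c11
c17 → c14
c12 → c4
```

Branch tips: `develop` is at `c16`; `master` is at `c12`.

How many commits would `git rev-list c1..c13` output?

Reachable from c13: {c13, c14, c15, c16, c5}.
Reachable from c1: {c1, c15, c5}.
In c13's history but not c1's: {c13, c14, c16} — 3 commits.

3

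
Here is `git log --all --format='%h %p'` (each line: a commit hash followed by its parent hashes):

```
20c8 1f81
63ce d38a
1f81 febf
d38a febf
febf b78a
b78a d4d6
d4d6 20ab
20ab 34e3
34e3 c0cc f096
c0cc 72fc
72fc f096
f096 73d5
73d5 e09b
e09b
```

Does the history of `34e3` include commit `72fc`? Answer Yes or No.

Yes

Ancestors of 34e3 (commits reachable by following parents): {34e3, 72fc, 73d5, c0cc, e09b, f096}.
72fc is in that set, so it is an ancestor of 34e3.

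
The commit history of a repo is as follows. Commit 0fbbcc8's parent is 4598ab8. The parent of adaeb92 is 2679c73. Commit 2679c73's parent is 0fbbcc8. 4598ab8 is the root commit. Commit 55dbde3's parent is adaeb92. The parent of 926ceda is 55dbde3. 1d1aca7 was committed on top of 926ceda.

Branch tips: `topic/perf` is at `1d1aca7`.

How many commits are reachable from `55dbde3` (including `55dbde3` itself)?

Walking parent pointers from 55dbde3: reachable set = {0fbbcc8, 2679c73, 4598ab8, 55dbde3, adaeb92}.
That is 5 commits.

5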